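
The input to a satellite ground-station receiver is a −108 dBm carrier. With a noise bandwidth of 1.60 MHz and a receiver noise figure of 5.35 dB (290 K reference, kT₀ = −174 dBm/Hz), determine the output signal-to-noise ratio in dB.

−1.4 dB

Noise floor: N = −174 + 10 log₁₀(B) + NF
10 log₁₀(1.60×10⁶) = 62.04 dB
N = −174 + 62.04 + 5.35 = −106.61 dBm
SNR = P_sig − N = −108 − (−106.61) = −1.39 dB → −1.4 dB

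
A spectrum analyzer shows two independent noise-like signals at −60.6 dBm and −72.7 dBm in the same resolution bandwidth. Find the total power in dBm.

−60.3 dBm

Convert to linear, add, convert back:
P₁ = 8.71×10⁻¹⁰ W, P₂ = 5.37×10⁻¹¹ W
P_tot = 9.25×10⁻¹⁰ W → 10 log₁₀(P_tot / 10⁻³) = −60.3 dBm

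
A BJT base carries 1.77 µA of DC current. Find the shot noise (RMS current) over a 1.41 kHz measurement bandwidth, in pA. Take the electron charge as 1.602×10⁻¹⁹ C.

I_n = √(2qI·B)
2qI·B = 2 × 1.602×10⁻¹⁹ × 1.77×10⁻⁶ × 1.41×10³ = 8.00×10⁻²² A²
I_n = √(8.00×10⁻²²) = 2.83×10⁻¹¹ A = 28.3 pA

28.3 pA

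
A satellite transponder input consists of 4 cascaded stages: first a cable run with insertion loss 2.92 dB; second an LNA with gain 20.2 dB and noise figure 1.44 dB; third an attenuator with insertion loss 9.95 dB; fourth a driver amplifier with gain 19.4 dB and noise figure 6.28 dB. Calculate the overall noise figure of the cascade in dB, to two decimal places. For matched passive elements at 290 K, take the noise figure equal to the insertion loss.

5.44 dB

Convert to linear (a loss of L dB is a gain of −L dB): F_i = 10^(NF_i/10), G_i = 10^(G_i,dB/10)
  Stage 1: F_1 = 10^(2.92/10) = 1.959, G_1 = 10^(−2.92/10) = 0.5105
  Stage 2: F_2 = 10^(1.44/10) = 1.393, G_2 = 10^(20.2/10) = 104.7
  Stage 3: F_3 = 10^(9.95/10) = 9.886, G_3 = 10^(−9.95/10) = 0.1012
  Stage 4: F_4 = 10^(6.28/10) = 4.246, G_4 = 10^(19.4/10) = 87.10
Friis cascade:
  F = 1.959 + (1.393 − 1)/0.5105 + (9.886 − 1)/53.46 + (4.246 − 1)/5.408 = 3.496
NF = 10 log₁₀(3.496) = 5.44 dB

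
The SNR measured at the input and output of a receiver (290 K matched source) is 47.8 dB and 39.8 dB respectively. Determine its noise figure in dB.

8.0 dB

NF (dB) = SNR_in(dB) − SNR_out(dB) when the source is at T₀
NF = 47.8 − 39.8 = 8.0 dB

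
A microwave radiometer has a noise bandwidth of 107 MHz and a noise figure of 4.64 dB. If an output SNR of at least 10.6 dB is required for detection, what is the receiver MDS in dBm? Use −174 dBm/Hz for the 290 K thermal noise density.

Sensitivity = −174 + 10 log₁₀(B) + NF + SNR_min
= −174 + 80.29 + 4.64 + 10.6
= −78.47 dBm → −78.5 dBm

−78.5 dBm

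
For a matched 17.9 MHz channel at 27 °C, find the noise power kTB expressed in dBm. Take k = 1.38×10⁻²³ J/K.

−101.3 dBm

T = 27 °C + 273.15 = 300.15 K
P_n = kTB = 1.38×10⁻²³ × 300.15 × 1.79×10⁷ = 7.41×10⁻¹⁴ W
In dBm: 10 log₁₀(7.41×10⁻¹⁴ / 10⁻³) = −101.3 dBm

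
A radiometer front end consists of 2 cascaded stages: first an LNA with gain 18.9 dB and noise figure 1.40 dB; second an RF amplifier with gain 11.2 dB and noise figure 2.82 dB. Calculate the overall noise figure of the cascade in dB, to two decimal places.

Convert to linear (a loss of L dB is a gain of −L dB): F_i = 10^(NF_i/10), G_i = 10^(G_i,dB/10)
  Stage 1: F_1 = 10^(1.40/10) = 1.380, G_1 = 10^(18.9/10) = 77.62
  Stage 2: F_2 = 10^(2.82/10) = 1.914, G_2 = 10^(11.2/10) = 13.18
Friis cascade:
  F = 1.380 + (1.914 − 1)/77.62 = 1.392
NF = 10 log₁₀(1.392) = 1.44 dB

1.44 dB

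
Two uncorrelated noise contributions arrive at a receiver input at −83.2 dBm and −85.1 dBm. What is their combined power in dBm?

−81.0 dBm

Convert to linear, add, convert back:
P₁ = 4.79×10⁻¹² W, P₂ = 3.09×10⁻¹² W
P_tot = 7.88×10⁻¹² W → 10 log₁₀(P_tot / 10⁻³) = −81.0 dBm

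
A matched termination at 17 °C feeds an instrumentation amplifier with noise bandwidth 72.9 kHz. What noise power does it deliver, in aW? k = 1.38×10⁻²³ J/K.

292 aW

T = 17 °C + 273.15 = 290.15 K
P_n = kTB = 1.38×10⁻²³ × 290.15 × 7.29×10⁴ = 2.92×10⁻¹⁶ W = 292 aW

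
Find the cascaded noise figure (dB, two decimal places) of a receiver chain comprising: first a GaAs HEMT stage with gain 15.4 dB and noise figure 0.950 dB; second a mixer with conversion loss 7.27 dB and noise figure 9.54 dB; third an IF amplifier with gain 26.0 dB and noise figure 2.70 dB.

Convert to linear (a loss of L dB is a gain of −L dB): F_i = 10^(NF_i/10), G_i = 10^(G_i,dB/10)
  Stage 1: F_1 = 10^(0.950/10) = 1.245, G_1 = 10^(15.4/10) = 34.67
  Stage 2: F_2 = 10^(9.54/10) = 8.995, G_2 = 10^(−7.27/10) = 0.1875
  Stage 3: F_3 = 10^(2.70/10) = 1.862, G_3 = 10^(26.0/10) = 398.1
Friis cascade:
  F = 1.245 + (8.995 − 1)/34.67 + (1.862 − 1)/6.501 = 1.608
NF = 10 log₁₀(1.608) = 2.06 dB

2.06 dB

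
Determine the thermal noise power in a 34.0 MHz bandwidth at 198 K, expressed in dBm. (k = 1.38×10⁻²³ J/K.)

P_n = kTB = 1.38×10⁻²³ × 198 × 3.40×10⁷ = 9.29×10⁻¹⁴ W
In dBm: 10 log₁₀(9.29×10⁻¹⁴ / 10⁻³) = −100.3 dBm

−100.3 dBm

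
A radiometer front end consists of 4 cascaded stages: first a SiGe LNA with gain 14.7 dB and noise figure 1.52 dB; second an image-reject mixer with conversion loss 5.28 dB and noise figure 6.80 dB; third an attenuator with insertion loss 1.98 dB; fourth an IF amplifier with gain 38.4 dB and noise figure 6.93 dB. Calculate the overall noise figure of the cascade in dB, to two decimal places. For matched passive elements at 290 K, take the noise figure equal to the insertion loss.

Convert to linear (a loss of L dB is a gain of −L dB): F_i = 10^(NF_i/10), G_i = 10^(G_i,dB/10)
  Stage 1: F_1 = 10^(1.52/10) = 1.419, G_1 = 10^(14.7/10) = 29.51
  Stage 2: F_2 = 10^(6.80/10) = 4.786, G_2 = 10^(−5.28/10) = 0.2965
  Stage 3: F_3 = 10^(1.98/10) = 1.578, G_3 = 10^(−1.98/10) = 0.6339
  Stage 4: F_4 = 10^(6.93/10) = 4.932, G_4 = 10^(38.4/10) = 6918
Friis cascade:
  F = 1.419 + (4.786 − 1)/29.51 + (1.578 − 1)/8.750 + (4.932 − 1)/5.546 = 2.322
NF = 10 log₁₀(2.322) = 3.66 dB

3.66 dB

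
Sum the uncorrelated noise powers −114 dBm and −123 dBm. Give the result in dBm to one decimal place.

Convert to linear, add, convert back:
P₁ = 3.98×10⁻¹⁵ W, P₂ = 5.01×10⁻¹⁶ W
P_tot = 4.48×10⁻¹⁵ W → 10 log₁₀(P_tot / 10⁻³) = −113.5 dBm

−113.5 dBm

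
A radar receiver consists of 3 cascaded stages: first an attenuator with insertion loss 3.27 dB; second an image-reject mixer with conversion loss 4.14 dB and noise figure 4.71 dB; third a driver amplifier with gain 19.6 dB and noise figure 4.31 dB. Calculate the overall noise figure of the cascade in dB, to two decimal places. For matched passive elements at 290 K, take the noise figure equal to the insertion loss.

Convert to linear (a loss of L dB is a gain of −L dB): F_i = 10^(NF_i/10), G_i = 10^(G_i,dB/10)
  Stage 1: F_1 = 10^(3.27/10) = 2.123, G_1 = 10^(−3.27/10) = 0.4710
  Stage 2: F_2 = 10^(4.71/10) = 2.958, G_2 = 10^(−4.14/10) = 0.3855
  Stage 3: F_3 = 10^(4.31/10) = 2.698, G_3 = 10^(19.6/10) = 91.20
Friis cascade:
  F = 2.123 + (2.958 − 1)/0.4710 + (2.698 − 1)/0.1816 = 15.63
NF = 10 log₁₀(15.63) = 11.94 dB

11.94 dB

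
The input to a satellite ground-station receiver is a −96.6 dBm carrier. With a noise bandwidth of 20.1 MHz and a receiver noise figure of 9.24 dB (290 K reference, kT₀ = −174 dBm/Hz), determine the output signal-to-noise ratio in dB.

Noise floor: N = −174 + 10 log₁₀(B) + NF
10 log₁₀(2.01×10⁷) = 73.03 dB
N = −174 + 73.03 + 9.24 = −91.73 dBm
SNR = P_sig − N = −96.6 − (−91.73) = −4.87 dB → −4.9 dB

−4.9 dB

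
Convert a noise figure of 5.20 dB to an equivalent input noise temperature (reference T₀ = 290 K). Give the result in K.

F = 10^(5.20/10) = 3.31131
T_e = (F − 1)·T₀ = (3.31131 − 1) × 290 = 670 K

670 K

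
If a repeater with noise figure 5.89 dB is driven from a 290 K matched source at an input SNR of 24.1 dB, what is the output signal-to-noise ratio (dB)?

By definition F = SNR_in/SNR_out, so in dB: SNR_out = SNR_in − NF
SNR_out = 24.1 − 5.89 = 18.21 dB

18.21 dB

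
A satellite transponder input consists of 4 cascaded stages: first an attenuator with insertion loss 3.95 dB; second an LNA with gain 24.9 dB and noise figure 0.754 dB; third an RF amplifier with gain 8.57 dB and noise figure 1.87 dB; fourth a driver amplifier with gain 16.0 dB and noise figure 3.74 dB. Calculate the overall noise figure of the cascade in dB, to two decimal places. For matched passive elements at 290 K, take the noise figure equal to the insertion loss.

4.71 dB

Convert to linear (a loss of L dB is a gain of −L dB): F_i = 10^(NF_i/10), G_i = 10^(G_i,dB/10)
  Stage 1: F_1 = 10^(3.95/10) = 2.483, G_1 = 10^(−3.95/10) = 0.4027
  Stage 2: F_2 = 10^(0.754/10) = 1.190, G_2 = 10^(24.9/10) = 309.0
  Stage 3: F_3 = 10^(1.87/10) = 1.538, G_3 = 10^(8.57/10) = 7.194
  Stage 4: F_4 = 10^(3.74/10) = 2.366, G_4 = 10^(16.0/10) = 39.81
Friis cascade:
  F = 2.483 + (1.190 − 1)/0.4027 + (1.538 − 1)/124.5 + (2.366 − 1)/895.4 = 2.960
NF = 10 log₁₀(2.960) = 4.71 dB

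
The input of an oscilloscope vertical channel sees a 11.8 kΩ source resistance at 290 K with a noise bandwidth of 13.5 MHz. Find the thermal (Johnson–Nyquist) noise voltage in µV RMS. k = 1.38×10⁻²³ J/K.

V_n = √(4kTRB)
4kTRB = 4 × 1.38×10⁻²³ × 290 × 1.18×10⁴ × 1.35×10⁷ = 2.55×10⁻⁹ V²
V_n = √(2.55×10⁻⁹) = 5.05×10⁻⁵ V = 50.5 µV

50.5 µV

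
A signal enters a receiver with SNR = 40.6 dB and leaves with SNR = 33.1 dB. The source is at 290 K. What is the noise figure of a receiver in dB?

NF (dB) = SNR_in(dB) − SNR_out(dB) when the source is at T₀
NF = 40.6 − 33.1 = 7.5 dB

7.5 dB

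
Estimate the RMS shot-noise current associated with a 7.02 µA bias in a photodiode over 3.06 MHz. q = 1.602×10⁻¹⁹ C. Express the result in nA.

2.62 nA

I_n = √(2qI·B)
2qI·B = 2 × 1.602×10⁻¹⁹ × 7.02×10⁻⁶ × 3.06×10⁶ = 6.88×10⁻¹⁸ A²
I_n = √(6.88×10⁻¹⁸) = 2.62×10⁻⁹ A = 2.62 nA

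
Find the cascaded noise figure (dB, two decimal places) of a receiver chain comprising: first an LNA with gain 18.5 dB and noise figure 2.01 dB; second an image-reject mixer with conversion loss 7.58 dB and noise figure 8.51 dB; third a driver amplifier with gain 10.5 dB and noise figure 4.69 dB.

2.63 dB

Convert to linear (a loss of L dB is a gain of −L dB): F_i = 10^(NF_i/10), G_i = 10^(G_i,dB/10)
  Stage 1: F_1 = 10^(2.01/10) = 1.589, G_1 = 10^(18.5/10) = 70.79
  Stage 2: F_2 = 10^(8.51/10) = 7.096, G_2 = 10^(−7.58/10) = 0.1746
  Stage 3: F_3 = 10^(4.69/10) = 2.944, G_3 = 10^(10.5/10) = 11.22
Friis cascade:
  F = 1.589 + (7.096 − 1)/70.79 + (2.944 − 1)/12.36 = 1.832
NF = 10 log₁₀(1.832) = 2.63 dB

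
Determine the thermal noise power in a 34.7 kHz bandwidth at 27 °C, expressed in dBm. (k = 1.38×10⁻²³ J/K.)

T = 27 °C + 273.15 = 300.15 K
P_n = kTB = 1.38×10⁻²³ × 300.15 × 3.47×10⁴ = 1.44×10⁻¹⁶ W
In dBm: 10 log₁₀(1.44×10⁻¹⁶ / 10⁻³) = −128.4 dBm

−128.4 dBm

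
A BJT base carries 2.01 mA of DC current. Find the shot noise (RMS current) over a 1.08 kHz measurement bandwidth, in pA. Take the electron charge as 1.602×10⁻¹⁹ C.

I_n = √(2qI·B)
2qI·B = 2 × 1.602×10⁻¹⁹ × 2.01×10⁻³ × 1.08×10³ = 6.96×10⁻¹⁹ A²
I_n = √(6.96×10⁻¹⁹) = 8.34×10⁻¹⁰ A = 834 pA

834 pA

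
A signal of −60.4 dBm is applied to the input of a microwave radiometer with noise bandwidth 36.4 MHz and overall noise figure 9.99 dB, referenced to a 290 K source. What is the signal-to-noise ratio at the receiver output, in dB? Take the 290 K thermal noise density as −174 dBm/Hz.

28.0 dB

Noise floor: N = −174 + 10 log₁₀(B) + NF
10 log₁₀(3.64×10⁷) = 75.61 dB
N = −174 + 75.61 + 9.99 = −88.40 dBm
SNR = P_sig − N = −60.4 − (−88.40) = 28.00 dB → 28.0 dB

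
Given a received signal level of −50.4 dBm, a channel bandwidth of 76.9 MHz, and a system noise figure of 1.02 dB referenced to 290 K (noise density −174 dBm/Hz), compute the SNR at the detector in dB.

Noise floor: N = −174 + 10 log₁₀(B) + NF
10 log₁₀(7.69×10⁷) = 78.86 dB
N = −174 + 78.86 + 1.02 = −94.12 dBm
SNR = P_sig − N = −50.4 − (−94.12) = 43.72 dB → 43.7 dB

43.7 dB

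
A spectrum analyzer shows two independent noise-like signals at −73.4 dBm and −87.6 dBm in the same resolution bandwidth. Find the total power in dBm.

Convert to linear, add, convert back:
P₁ = 4.57×10⁻¹¹ W, P₂ = 1.74×10⁻¹² W
P_tot = 4.74×10⁻¹¹ W → 10 log₁₀(P_tot / 10⁻³) = −73.2 dBm

−73.2 dBm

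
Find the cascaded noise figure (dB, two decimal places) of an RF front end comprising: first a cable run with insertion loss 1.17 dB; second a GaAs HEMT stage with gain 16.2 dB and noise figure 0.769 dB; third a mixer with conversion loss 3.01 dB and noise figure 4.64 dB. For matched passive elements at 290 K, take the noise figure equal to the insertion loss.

Convert to linear (a loss of L dB is a gain of −L dB): F_i = 10^(NF_i/10), G_i = 10^(G_i,dB/10)
  Stage 1: F_1 = 10^(1.17/10) = 1.309, G_1 = 10^(−1.17/10) = 0.7638
  Stage 2: F_2 = 10^(0.769/10) = 1.194, G_2 = 10^(16.2/10) = 41.69
  Stage 3: F_3 = 10^(4.64/10) = 2.911, G_3 = 10^(−3.01/10) = 0.5000
Friis cascade:
  F = 1.309 + (1.194 − 1)/0.7638 + (2.911 − 1)/31.84 = 1.623
NF = 10 log₁₀(1.623) = 2.10 dB

2.10 dB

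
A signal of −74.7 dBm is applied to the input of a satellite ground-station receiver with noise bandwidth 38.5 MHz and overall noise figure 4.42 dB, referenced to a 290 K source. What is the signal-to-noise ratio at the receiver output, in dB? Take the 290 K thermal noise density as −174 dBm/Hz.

Noise floor: N = −174 + 10 log₁₀(B) + NF
10 log₁₀(3.85×10⁷) = 75.85 dB
N = −174 + 75.85 + 4.42 = −93.73 dBm
SNR = P_sig − N = −74.7 − (−93.73) = 19.03 dB → 19.0 dB

19.0 dB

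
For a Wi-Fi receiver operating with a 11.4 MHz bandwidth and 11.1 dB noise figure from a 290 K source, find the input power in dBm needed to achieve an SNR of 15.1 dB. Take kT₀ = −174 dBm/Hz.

Sensitivity = −174 + 10 log₁₀(B) + NF + SNR_min
= −174 + 70.57 + 11.1 + 15.1
= −77.23 dBm → −77.2 dBm

−77.2 dBm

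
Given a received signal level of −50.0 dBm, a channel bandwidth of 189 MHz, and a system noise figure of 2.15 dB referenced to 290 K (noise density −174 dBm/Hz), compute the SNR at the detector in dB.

Noise floor: N = −174 + 10 log₁₀(B) + NF
10 log₁₀(1.89×10⁸) = 82.76 dB
N = −174 + 82.76 + 2.15 = −89.09 dBm
SNR = P_sig − N = −50.0 − (−89.09) = 39.09 dB → 39.1 dB

39.1 dB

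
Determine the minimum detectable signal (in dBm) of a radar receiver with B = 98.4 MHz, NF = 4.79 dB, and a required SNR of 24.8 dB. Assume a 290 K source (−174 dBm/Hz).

−64.5 dBm

Sensitivity = −174 + 10 log₁₀(B) + NF + SNR_min
= −174 + 79.93 + 4.79 + 24.8
= −64.48 dBm → −64.5 dBm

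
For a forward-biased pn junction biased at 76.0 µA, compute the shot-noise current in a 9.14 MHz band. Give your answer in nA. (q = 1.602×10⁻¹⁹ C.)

14.9 nA

I_n = √(2qI·B)
2qI·B = 2 × 1.602×10⁻¹⁹ × 7.60×10⁻⁵ × 9.14×10⁶ = 2.23×10⁻¹⁶ A²
I_n = √(2.23×10⁻¹⁶) = 1.49×10⁻⁸ A = 14.9 nA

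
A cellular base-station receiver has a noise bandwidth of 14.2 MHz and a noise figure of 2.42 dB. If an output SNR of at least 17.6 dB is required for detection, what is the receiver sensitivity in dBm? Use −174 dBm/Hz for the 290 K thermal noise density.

Sensitivity = −174 + 10 log₁₀(B) + NF + SNR_min
= −174 + 71.52 + 2.42 + 17.6
= −82.46 dBm → −82.5 dBm

−82.5 dBm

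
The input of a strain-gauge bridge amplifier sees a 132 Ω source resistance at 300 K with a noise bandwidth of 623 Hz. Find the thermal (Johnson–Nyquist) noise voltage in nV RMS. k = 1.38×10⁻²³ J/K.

36.9 nV

V_n = √(4kTRB)
4kTRB = 4 × 1.38×10⁻²³ × 300 × 1.32×10² × 6.23×10² = 1.36×10⁻¹⁵ V²
V_n = √(1.36×10⁻¹⁵) = 3.69×10⁻⁸ V = 36.9 nV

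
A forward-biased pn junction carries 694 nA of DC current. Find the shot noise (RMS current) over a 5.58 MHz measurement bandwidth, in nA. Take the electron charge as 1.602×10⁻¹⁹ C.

1.11 nA

I_n = √(2qI·B)
2qI·B = 2 × 1.602×10⁻¹⁹ × 6.94×10⁻⁷ × 5.58×10⁶ = 1.24×10⁻¹⁸ A²
I_n = √(1.24×10⁻¹⁸) = 1.11×10⁻⁹ A = 1.11 nA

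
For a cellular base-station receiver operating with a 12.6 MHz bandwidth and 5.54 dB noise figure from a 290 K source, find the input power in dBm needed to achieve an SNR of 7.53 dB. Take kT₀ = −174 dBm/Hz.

−89.9 dBm

Sensitivity = −174 + 10 log₁₀(B) + NF + SNR_min
= −174 + 71 + 5.54 + 7.53
= −89.93 dBm → −89.9 dBm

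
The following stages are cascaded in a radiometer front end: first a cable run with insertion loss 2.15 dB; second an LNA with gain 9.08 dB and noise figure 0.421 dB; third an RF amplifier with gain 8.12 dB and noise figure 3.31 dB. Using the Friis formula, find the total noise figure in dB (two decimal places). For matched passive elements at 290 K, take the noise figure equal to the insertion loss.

Convert to linear (a loss of L dB is a gain of −L dB): F_i = 10^(NF_i/10), G_i = 10^(G_i,dB/10)
  Stage 1: F_1 = 10^(2.15/10) = 1.641, G_1 = 10^(−2.15/10) = 0.6095
  Stage 2: F_2 = 10^(0.421/10) = 1.102, G_2 = 10^(9.08/10) = 8.091
  Stage 3: F_3 = 10^(3.31/10) = 2.143, G_3 = 10^(8.12/10) = 6.486
Friis cascade:
  F = 1.641 + (1.102 − 1)/0.6095 + (2.143 − 1)/4.932 = 2.039
NF = 10 log₁₀(2.039) = 3.09 dB

3.09 dB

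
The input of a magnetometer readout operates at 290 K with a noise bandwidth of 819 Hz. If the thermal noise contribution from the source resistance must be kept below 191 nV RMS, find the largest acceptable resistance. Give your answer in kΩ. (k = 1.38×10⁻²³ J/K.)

Johnson–Nyquist: V_n = √(4kTRB) ⇒ R = V_n² / (4kTB)
4kTB = 4 × 1.38×10⁻²³ × 290 × 8.19×10² = 1.31×10⁻¹⁷
R = (1.91×10⁻⁷)² / 1.31×10⁻¹⁷ = 2.78×10³ Ω = 2.78 kΩ

2.78 kΩ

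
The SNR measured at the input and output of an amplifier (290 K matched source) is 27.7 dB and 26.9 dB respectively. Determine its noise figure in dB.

0.8 dB

NF (dB) = SNR_in(dB) − SNR_out(dB) when the source is at T₀
NF = 27.7 − 26.9 = 0.8 dB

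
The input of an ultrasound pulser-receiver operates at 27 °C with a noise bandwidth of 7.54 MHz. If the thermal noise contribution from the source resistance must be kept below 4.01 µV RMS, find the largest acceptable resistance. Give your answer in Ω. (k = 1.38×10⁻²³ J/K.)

T = 27 °C + 273.15 = 300.15 K
Johnson–Nyquist: V_n = √(4kTRB) ⇒ R = V_n² / (4kTB)
4kTB = 4 × 1.38×10⁻²³ × 300.15 × 7.54×10⁶ = 1.25×10⁻¹³
R = (4.01×10⁻⁶)² / 1.25×10⁻¹³ = 1.29×10² Ω = 129 Ω

129 Ω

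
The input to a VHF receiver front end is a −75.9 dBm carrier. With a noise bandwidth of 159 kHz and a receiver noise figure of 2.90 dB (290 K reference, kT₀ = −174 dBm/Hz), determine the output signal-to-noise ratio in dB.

Noise floor: N = −174 + 10 log₁₀(B) + NF
10 log₁₀(1.59×10⁵) = 52.01 dB
N = −174 + 52.01 + 2.90 = −119.09 dBm
SNR = P_sig − N = −75.9 − (−119.09) = 43.19 dB → 43.2 dB

43.2 dB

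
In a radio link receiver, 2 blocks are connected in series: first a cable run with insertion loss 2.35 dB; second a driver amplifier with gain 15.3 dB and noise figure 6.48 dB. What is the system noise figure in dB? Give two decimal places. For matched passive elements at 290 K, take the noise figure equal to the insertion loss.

8.83 dB

Convert to linear (a loss of L dB is a gain of −L dB): F_i = 10^(NF_i/10), G_i = 10^(G_i,dB/10)
  Stage 1: F_1 = 10^(2.35/10) = 1.718, G_1 = 10^(−2.35/10) = 0.5821
  Stage 2: F_2 = 10^(6.48/10) = 4.446, G_2 = 10^(15.3/10) = 33.88
Friis cascade:
  F = 1.718 + (4.446 − 1)/0.5821 = 7.638
NF = 10 log₁₀(7.638) = 8.83 dB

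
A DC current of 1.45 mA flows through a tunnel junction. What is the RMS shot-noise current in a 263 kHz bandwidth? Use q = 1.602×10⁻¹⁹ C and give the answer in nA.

I_n = √(2qI·B)
2qI·B = 2 × 1.602×10⁻¹⁹ × 1.45×10⁻³ × 2.63×10⁵ = 1.22×10⁻¹⁶ A²
I_n = √(1.22×10⁻¹⁶) = 1.11×10⁻⁸ A = 11.1 nA

11.1 nA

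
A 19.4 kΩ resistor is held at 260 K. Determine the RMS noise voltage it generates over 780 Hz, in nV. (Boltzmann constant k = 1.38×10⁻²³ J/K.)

V_n = √(4kTRB)
4kTRB = 4 × 1.38×10⁻²³ × 260 × 1.94×10⁴ × 7.80×10² = 2.17×10⁻¹³ V²
V_n = √(2.17×10⁻¹³) = 4.66×10⁻⁷ V = 466 nV

466 nV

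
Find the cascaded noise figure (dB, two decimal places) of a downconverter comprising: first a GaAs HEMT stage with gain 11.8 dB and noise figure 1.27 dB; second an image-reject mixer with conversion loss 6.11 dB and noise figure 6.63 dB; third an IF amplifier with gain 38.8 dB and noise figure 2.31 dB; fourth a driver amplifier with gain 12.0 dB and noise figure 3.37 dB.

Convert to linear (a loss of L dB is a gain of −L dB): F_i = 10^(NF_i/10), G_i = 10^(G_i,dB/10)
  Stage 1: F_1 = 10^(1.27/10) = 1.340, G_1 = 10^(11.8/10) = 15.14
  Stage 2: F_2 = 10^(6.63/10) = 4.603, G_2 = 10^(−6.11/10) = 0.2449
  Stage 3: F_3 = 10^(2.31/10) = 1.702, G_3 = 10^(38.8/10) = 7586
  Stage 4: F_4 = 10^(3.37/10) = 2.173, G_4 = 10^(12.0/10) = 15.85
Friis cascade:
  F = 1.340 + (4.603 − 1)/15.14 + (1.702 − 1)/3.707 + (2.173 − 1)/2.812×10⁴ = 1.767
NF = 10 log₁₀(1.767) = 2.47 dB

2.47 dB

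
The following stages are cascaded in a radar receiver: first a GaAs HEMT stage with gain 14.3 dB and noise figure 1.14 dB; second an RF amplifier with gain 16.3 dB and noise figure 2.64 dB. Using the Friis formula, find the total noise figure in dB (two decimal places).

Convert to linear (a loss of L dB is a gain of −L dB): F_i = 10^(NF_i/10), G_i = 10^(G_i,dB/10)
  Stage 1: F_1 = 10^(1.14/10) = 1.300, G_1 = 10^(14.3/10) = 26.92
  Stage 2: F_2 = 10^(2.64/10) = 1.837, G_2 = 10^(16.3/10) = 42.66
Friis cascade:
  F = 1.300 + (1.837 − 1)/26.92 = 1.331
NF = 10 log₁₀(1.331) = 1.24 dB

1.24 dB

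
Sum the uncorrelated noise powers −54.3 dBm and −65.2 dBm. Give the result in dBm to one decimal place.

−54.0 dBm

Convert to linear, add, convert back:
P₁ = 3.72×10⁻⁹ W, P₂ = 3.02×10⁻¹⁰ W
P_tot = 4.02×10⁻⁹ W → 10 log₁₀(P_tot / 10⁻³) = −54.0 dBm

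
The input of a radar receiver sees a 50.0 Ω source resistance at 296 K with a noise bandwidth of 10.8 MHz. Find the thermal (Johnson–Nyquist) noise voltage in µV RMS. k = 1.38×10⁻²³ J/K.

2.97 µV

V_n = √(4kTRB)
4kTRB = 4 × 1.38×10⁻²³ × 296 × 5.00×10¹ × 1.08×10⁷ = 8.82×10⁻¹² V²
V_n = √(8.82×10⁻¹²) = 2.97×10⁻⁶ V = 2.97 µV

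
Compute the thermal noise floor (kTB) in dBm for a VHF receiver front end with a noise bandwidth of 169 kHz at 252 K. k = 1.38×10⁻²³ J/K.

P_n = kTB = 1.38×10⁻²³ × 252 × 1.69×10⁵ = 5.88×10⁻¹⁶ W
In dBm: 10 log₁₀(5.88×10⁻¹⁶ / 10⁻³) = −122.3 dBm

−122.3 dBm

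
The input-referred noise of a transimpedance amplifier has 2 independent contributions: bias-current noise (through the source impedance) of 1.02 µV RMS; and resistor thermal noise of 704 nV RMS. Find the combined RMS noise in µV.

1.24 µV

Uncorrelated sources add in power (mean-square): V_tot = √(ΣV_i²)
V_tot = √[(1.02×10⁻⁶)² + (7.04×10⁻⁷)²] = 1.24×10⁻⁶ V = 1.24 µV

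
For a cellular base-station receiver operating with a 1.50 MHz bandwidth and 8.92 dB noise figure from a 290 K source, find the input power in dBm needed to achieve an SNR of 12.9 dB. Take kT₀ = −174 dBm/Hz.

Sensitivity = −174 + 10 log₁₀(B) + NF + SNR_min
= −174 + 61.76 + 8.92 + 12.9
= −90.42 dBm → −90.4 dBm

−90.4 dBm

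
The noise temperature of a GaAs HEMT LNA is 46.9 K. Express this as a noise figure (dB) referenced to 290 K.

F = 1 + T_e/T₀ = 1 + 46.9/290 = 1.16172
NF = 10 log₁₀(1.16172) = 0.651 dB

0.651 dB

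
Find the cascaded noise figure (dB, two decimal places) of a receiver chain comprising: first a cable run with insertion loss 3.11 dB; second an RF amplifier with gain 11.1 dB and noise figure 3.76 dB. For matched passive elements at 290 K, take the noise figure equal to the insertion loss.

Convert to linear (a loss of L dB is a gain of −L dB): F_i = 10^(NF_i/10), G_i = 10^(G_i,dB/10)
  Stage 1: F_1 = 10^(3.11/10) = 2.046, G_1 = 10^(−3.11/10) = 0.4887
  Stage 2: F_2 = 10^(3.76/10) = 2.377, G_2 = 10^(11.1/10) = 12.88
Friis cascade:
  F = 2.046 + (2.377 − 1)/0.4887 = 4.864
NF = 10 log₁₀(4.864) = 6.87 dB

6.87 dB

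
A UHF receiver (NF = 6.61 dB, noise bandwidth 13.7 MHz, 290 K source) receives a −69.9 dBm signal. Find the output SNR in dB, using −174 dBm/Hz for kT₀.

26.1 dB

Noise floor: N = −174 + 10 log₁₀(B) + NF
10 log₁₀(1.37×10⁷) = 71.37 dB
N = −174 + 71.37 + 6.61 = −96.02 dBm
SNR = P_sig − N = −69.9 − (−96.02) = 26.12 dB → 26.1 dB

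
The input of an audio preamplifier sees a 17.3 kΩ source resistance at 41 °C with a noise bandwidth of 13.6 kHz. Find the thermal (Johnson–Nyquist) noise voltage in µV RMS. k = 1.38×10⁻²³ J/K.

2.02 µV

T = 41 °C + 273.15 = 314.15 K
V_n = √(4kTRB)
4kTRB = 4 × 1.38×10⁻²³ × 314.15 × 1.73×10⁴ × 1.36×10⁴ = 4.08×10⁻¹² V²
V_n = √(4.08×10⁻¹²) = 2.02×10⁻⁶ V = 2.02 µV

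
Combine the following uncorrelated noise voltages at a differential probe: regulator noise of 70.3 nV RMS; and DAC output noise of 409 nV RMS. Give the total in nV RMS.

415 nV

Uncorrelated sources add in power (mean-square): V_tot = √(ΣV_i²)
V_tot = √[(7.03×10⁻⁸)² + (4.09×10⁻⁷)²] = 4.15×10⁻⁷ V = 415 nV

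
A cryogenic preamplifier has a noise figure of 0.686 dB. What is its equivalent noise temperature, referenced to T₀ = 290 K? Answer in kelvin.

49.6 K

F = 10^(0.686/10) = 1.17112
T_e = (F − 1)·T₀ = (1.17112 − 1) × 290 = 49.6 K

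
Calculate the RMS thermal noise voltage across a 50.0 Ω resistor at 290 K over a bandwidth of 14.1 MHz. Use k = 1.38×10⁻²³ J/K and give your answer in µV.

V_n = √(4kTRB)
4kTRB = 4 × 1.38×10⁻²³ × 290 × 5.00×10¹ × 1.41×10⁷ = 1.13×10⁻¹¹ V²
V_n = √(1.13×10⁻¹¹) = 3.36×10⁻⁶ V = 3.36 µV

3.36 µV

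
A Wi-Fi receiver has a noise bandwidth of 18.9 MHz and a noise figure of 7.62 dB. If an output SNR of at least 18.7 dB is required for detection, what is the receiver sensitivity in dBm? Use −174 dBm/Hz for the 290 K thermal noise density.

−74.9 dBm

Sensitivity = −174 + 10 log₁₀(B) + NF + SNR_min
= −174 + 72.76 + 7.62 + 18.7
= −74.92 dBm → −74.9 dBm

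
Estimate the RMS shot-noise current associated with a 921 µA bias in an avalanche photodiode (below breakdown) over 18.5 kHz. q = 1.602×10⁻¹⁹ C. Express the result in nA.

I_n = √(2qI·B)
2qI·B = 2 × 1.602×10⁻¹⁹ × 9.21×10⁻⁴ × 1.85×10⁴ = 5.46×10⁻¹⁸ A²
I_n = √(5.46×10⁻¹⁸) = 2.34×10⁻⁹ A = 2.34 nA

2.34 nA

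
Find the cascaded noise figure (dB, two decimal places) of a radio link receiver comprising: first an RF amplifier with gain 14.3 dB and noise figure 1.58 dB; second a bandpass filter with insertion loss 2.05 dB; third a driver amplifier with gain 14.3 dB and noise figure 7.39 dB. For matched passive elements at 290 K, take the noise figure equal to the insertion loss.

Convert to linear (a loss of L dB is a gain of −L dB): F_i = 10^(NF_i/10), G_i = 10^(G_i,dB/10)
  Stage 1: F_1 = 10^(1.58/10) = 1.439, G_1 = 10^(14.3/10) = 26.92
  Stage 2: F_2 = 10^(2.05/10) = 1.603, G_2 = 10^(−2.05/10) = 0.6237
  Stage 3: F_3 = 10^(7.39/10) = 5.483, G_3 = 10^(14.3/10) = 26.92
Friis cascade:
  F = 1.439 + (1.603 − 1)/26.92 + (5.483 − 1)/16.79 = 1.728
NF = 10 log₁₀(1.728) = 2.38 dB

2.38 dB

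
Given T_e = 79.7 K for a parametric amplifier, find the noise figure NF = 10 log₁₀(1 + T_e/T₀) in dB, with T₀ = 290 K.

F = 1 + T_e/T₀ = 1 + 79.7/290 = 1.27483
NF = 10 log₁₀(1.27483) = 1.05 dB

1.05 dB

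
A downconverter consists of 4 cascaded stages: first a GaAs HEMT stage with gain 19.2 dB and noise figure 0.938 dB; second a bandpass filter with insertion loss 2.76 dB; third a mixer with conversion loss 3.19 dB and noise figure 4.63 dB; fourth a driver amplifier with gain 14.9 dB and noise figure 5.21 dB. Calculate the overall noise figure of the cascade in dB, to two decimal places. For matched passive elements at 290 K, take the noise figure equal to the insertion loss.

Convert to linear (a loss of L dB is a gain of −L dB): F_i = 10^(NF_i/10), G_i = 10^(G_i,dB/10)
  Stage 1: F_1 = 10^(0.938/10) = 1.241, G_1 = 10^(19.2/10) = 83.18
  Stage 2: F_2 = 10^(2.76/10) = 1.888, G_2 = 10^(−2.76/10) = 0.5297
  Stage 3: F_3 = 10^(4.63/10) = 2.904, G_3 = 10^(−3.19/10) = 0.4797
  Stage 4: F_4 = 10^(5.21/10) = 3.319, G_4 = 10^(14.9/10) = 30.90
Friis cascade:
  F = 1.241 + (1.888 − 1)/83.18 + (2.904 − 1)/44.06 + (3.319 − 1)/21.13 = 1.405
NF = 10 log₁₀(1.405) = 1.48 dB

1.48 dB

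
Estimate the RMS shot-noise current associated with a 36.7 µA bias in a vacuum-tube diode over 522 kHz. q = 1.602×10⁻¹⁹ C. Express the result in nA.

2.48 nA

I_n = √(2qI·B)
2qI·B = 2 × 1.602×10⁻¹⁹ × 3.67×10⁻⁵ × 5.22×10⁵ = 6.14×10⁻¹⁸ A²
I_n = √(6.14×10⁻¹⁸) = 2.48×10⁻⁹ A = 2.48 nA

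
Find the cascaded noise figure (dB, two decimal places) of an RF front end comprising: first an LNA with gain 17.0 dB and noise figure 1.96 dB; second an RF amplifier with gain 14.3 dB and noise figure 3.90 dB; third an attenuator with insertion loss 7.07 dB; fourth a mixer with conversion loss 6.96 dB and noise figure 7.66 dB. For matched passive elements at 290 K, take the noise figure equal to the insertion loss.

Convert to linear (a loss of L dB is a gain of −L dB): F_i = 10^(NF_i/10), G_i = 10^(G_i,dB/10)
  Stage 1: F_1 = 10^(1.96/10) = 1.570, G_1 = 10^(17.0/10) = 50.12
  Stage 2: F_2 = 10^(3.90/10) = 2.455, G_2 = 10^(14.3/10) = 26.92
  Stage 3: F_3 = 10^(7.07/10) = 5.093, G_3 = 10^(−7.07/10) = 0.1963
  Stage 4: F_4 = 10^(7.66/10) = 5.834, G_4 = 10^(−6.96/10) = 0.2014
Friis cascade:
  F = 1.570 + (2.455 − 1)/50.12 + (5.093 − 1)/1349 + (5.834 − 1)/264.9 = 1.621
NF = 10 log₁₀(1.621) = 2.10 dB

2.10 dB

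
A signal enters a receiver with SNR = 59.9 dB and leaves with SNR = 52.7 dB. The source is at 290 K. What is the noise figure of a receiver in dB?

NF (dB) = SNR_in(dB) − SNR_out(dB) when the source is at T₀
NF = 59.9 − 52.7 = 7.2 dB

7.2 dB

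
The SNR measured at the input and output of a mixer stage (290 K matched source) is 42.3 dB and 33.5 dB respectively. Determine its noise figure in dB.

8.8 dB

NF (dB) = SNR_in(dB) − SNR_out(dB) when the source is at T₀
NF = 42.3 − 33.5 = 8.8 dB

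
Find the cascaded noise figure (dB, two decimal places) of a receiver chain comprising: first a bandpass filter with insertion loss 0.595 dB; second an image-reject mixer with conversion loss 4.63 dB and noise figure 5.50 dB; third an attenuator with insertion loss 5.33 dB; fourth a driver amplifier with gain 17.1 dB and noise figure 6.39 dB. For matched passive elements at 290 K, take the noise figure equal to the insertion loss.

Convert to linear (a loss of L dB is a gain of −L dB): F_i = 10^(NF_i/10), G_i = 10^(G_i,dB/10)
  Stage 1: F_1 = 10^(0.595/10) = 1.147, G_1 = 10^(−0.595/10) = 0.8720
  Stage 2: F_2 = 10^(5.50/10) = 3.548, G_2 = 10^(−4.63/10) = 0.3443
  Stage 3: F_3 = 10^(5.33/10) = 3.412, G_3 = 10^(−5.33/10) = 0.2931
  Stage 4: F_4 = 10^(6.39/10) = 4.355, G_4 = 10^(17.1/10) = 51.29
Friis cascade:
  F = 1.147 + (3.548 − 1)/0.8720 + (3.412 − 1)/0.3003 + (4.355 − 1)/0.08800 = 50.23
NF = 10 log₁₀(50.23) = 17.01 dB

17.01 dB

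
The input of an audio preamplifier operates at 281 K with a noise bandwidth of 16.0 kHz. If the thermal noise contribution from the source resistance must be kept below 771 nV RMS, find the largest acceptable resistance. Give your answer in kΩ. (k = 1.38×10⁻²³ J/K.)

2.40 kΩ

Johnson–Nyquist: V_n = √(4kTRB) ⇒ R = V_n² / (4kTB)
4kTB = 4 × 1.38×10⁻²³ × 281 × 1.60×10⁴ = 2.48×10⁻¹⁶
R = (7.71×10⁻⁷)² / 2.48×10⁻¹⁶ = 2.40×10³ Ω = 2.40 kΩ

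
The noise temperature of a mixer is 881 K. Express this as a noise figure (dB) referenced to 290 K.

F = 1 + T_e/T₀ = 1 + 881/290 = 4.03793
NF = 10 log₁₀(4.03793) = 6.06 dB

6.06 dB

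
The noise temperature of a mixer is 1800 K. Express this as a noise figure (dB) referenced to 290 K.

F = 1 + T_e/T₀ = 1 + 1800/290 = 7.2069
NF = 10 log₁₀(7.2069) = 8.58 dB

8.58 dB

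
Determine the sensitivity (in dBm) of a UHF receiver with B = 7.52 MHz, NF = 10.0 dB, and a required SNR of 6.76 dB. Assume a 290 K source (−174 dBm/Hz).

−88.5 dBm

Sensitivity = −174 + 10 log₁₀(B) + NF + SNR_min
= −174 + 68.76 + 10.0 + 6.76
= −88.48 dBm → −88.5 dBm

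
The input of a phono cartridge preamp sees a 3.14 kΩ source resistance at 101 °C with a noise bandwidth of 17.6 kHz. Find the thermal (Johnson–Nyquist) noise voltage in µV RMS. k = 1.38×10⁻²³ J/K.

T = 101 °C + 273.15 = 374.15 K
V_n = √(4kTRB)
4kTRB = 4 × 1.38×10⁻²³ × 374.15 × 3.14×10³ × 1.76×10⁴ = 1.14×10⁻¹² V²
V_n = √(1.14×10⁻¹²) = 1.07×10⁻⁶ V = 1.07 µV

1.07 µV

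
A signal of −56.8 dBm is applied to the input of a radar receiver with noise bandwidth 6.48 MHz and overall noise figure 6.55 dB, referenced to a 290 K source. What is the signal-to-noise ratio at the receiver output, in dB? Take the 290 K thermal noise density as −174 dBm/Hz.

Noise floor: N = −174 + 10 log₁₀(B) + NF
10 log₁₀(6.48×10⁶) = 68.12 dB
N = −174 + 68.12 + 6.55 = −99.33 dBm
SNR = P_sig − N = −56.8 − (−99.33) = 42.53 dB → 42.5 dB

42.5 dB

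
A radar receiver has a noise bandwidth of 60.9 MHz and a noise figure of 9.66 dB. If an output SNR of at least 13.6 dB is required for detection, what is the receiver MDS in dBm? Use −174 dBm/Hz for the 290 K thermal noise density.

−72.9 dBm

Sensitivity = −174 + 10 log₁₀(B) + NF + SNR_min
= −174 + 77.85 + 9.66 + 13.6
= −72.89 dBm → −72.9 dBm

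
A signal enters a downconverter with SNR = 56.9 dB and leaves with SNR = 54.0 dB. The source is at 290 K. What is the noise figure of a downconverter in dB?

2.9 dB

NF (dB) = SNR_in(dB) − SNR_out(dB) when the source is at T₀
NF = 56.9 − 54.0 = 2.9 dB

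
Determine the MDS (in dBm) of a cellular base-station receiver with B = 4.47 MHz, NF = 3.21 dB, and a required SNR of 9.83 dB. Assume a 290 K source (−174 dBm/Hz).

−94.5 dBm

Sensitivity = −174 + 10 log₁₀(B) + NF + SNR_min
= −174 + 66.5 + 3.21 + 9.83
= −94.46 dBm → −94.5 dBm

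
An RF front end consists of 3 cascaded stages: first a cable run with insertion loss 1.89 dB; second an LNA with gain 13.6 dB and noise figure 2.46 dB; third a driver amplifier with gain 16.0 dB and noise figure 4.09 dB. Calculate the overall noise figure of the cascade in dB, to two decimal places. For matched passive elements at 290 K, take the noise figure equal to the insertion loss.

Convert to linear (a loss of L dB is a gain of −L dB): F_i = 10^(NF_i/10), G_i = 10^(G_i,dB/10)
  Stage 1: F_1 = 10^(1.89/10) = 1.545, G_1 = 10^(−1.89/10) = 0.6471
  Stage 2: F_2 = 10^(2.46/10) = 1.762, G_2 = 10^(13.6/10) = 22.91
  Stage 3: F_3 = 10^(4.09/10) = 2.564, G_3 = 10^(16.0/10) = 39.81
Friis cascade:
  F = 1.545 + (1.762 − 1)/0.6471 + (2.564 − 1)/14.83 = 2.828
NF = 10 log₁₀(2.828) = 4.52 dB

4.52 dB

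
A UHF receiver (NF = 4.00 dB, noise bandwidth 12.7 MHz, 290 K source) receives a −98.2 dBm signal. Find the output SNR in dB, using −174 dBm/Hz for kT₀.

Noise floor: N = −174 + 10 log₁₀(B) + NF
10 log₁₀(1.27×10⁷) = 71.04 dB
N = −174 + 71.04 + 4.00 = −98.96 dBm
SNR = P_sig − N = −98.2 − (−98.96) = 0.76 dB → 0.8 dB

0.8 dB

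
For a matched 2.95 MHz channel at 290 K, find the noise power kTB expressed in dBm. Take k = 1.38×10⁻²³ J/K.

−109.3 dBm

P_n = kTB = 1.38×10⁻²³ × 290 × 2.95×10⁶ = 1.18×10⁻¹⁴ W
In dBm: 10 log₁₀(1.18×10⁻¹⁴ / 10⁻³) = −109.3 dBm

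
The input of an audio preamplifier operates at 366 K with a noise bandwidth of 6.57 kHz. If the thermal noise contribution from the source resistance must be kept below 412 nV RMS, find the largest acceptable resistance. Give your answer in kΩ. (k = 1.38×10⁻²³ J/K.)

Johnson–Nyquist: V_n = √(4kTRB) ⇒ R = V_n² / (4kTB)
4kTB = 4 × 1.38×10⁻²³ × 366 × 6.57×10³ = 1.33×10⁻¹⁶
R = (4.12×10⁻⁷)² / 1.33×10⁻¹⁶ = 1.28×10³ Ω = 1.28 kΩ

1.28 kΩ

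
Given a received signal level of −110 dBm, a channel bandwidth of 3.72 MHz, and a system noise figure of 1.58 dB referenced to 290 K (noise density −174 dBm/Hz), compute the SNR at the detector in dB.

−3.3 dB

Noise floor: N = −174 + 10 log₁₀(B) + NF
10 log₁₀(3.72×10⁶) = 65.71 dB
N = −174 + 65.71 + 1.58 = −106.71 dBm
SNR = P_sig − N = −110 − (−106.71) = −3.29 dB → −3.3 dB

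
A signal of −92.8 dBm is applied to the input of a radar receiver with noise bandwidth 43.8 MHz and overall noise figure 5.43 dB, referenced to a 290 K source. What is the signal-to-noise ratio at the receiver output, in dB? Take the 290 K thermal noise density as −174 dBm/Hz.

Noise floor: N = −174 + 10 log₁₀(B) + NF
10 log₁₀(4.38×10⁷) = 76.41 dB
N = −174 + 76.41 + 5.43 = −92.16 dBm
SNR = P_sig − N = −92.8 − (−92.16) = −0.64 dB → −0.6 dB

−0.6 dB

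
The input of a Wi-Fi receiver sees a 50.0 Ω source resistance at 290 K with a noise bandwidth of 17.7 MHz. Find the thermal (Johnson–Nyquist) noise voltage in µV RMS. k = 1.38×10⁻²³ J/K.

V_n = √(4kTRB)
4kTRB = 4 × 1.38×10⁻²³ × 290 × 5.00×10¹ × 1.77×10⁷ = 1.42×10⁻¹¹ V²
V_n = √(1.42×10⁻¹¹) = 3.76×10⁻⁶ V = 3.76 µV

3.76 µV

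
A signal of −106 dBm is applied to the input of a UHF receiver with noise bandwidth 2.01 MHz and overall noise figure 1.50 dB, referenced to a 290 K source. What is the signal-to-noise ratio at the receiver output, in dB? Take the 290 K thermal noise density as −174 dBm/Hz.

Noise floor: N = −174 + 10 log₁₀(B) + NF
10 log₁₀(2.01×10⁶) = 63.03 dB
N = −174 + 63.03 + 1.50 = −109.47 dBm
SNR = P_sig − N = −106 − (−109.47) = 3.47 dB → 3.5 dB

3.5 dB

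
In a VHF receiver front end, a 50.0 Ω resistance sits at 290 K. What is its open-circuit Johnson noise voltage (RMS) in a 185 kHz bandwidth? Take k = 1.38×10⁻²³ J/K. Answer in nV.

385 nV

V_n = √(4kTRB)
4kTRB = 4 × 1.38×10⁻²³ × 290 × 5.00×10¹ × 1.85×10⁵ = 1.48×10⁻¹³ V²
V_n = √(1.48×10⁻¹³) = 3.85×10⁻⁷ V = 385 nV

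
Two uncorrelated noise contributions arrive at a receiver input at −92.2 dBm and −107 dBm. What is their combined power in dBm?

Convert to linear, add, convert back:
P₁ = 6.03×10⁻¹³ W, P₂ = 2.00×10⁻¹⁴ W
P_tot = 6.23×10⁻¹³ W → 10 log₁₀(P_tot / 10⁻³) = −92.1 dBm

−92.1 dBm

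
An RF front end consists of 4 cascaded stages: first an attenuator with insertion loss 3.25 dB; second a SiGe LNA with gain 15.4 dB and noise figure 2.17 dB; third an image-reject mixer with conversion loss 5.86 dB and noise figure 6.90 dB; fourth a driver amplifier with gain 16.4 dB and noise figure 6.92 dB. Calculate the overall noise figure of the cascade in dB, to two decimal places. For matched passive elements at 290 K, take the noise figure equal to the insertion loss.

Convert to linear (a loss of L dB is a gain of −L dB): F_i = 10^(NF_i/10), G_i = 10^(G_i,dB/10)
  Stage 1: F_1 = 10^(3.25/10) = 2.113, G_1 = 10^(−3.25/10) = 0.4732
  Stage 2: F_2 = 10^(2.17/10) = 1.648, G_2 = 10^(15.4/10) = 34.67
  Stage 3: F_3 = 10^(6.90/10) = 4.898, G_3 = 10^(−5.86/10) = 0.2594
  Stage 4: F_4 = 10^(6.92/10) = 4.920, G_4 = 10^(16.4/10) = 43.65
Friis cascade:
  F = 2.113 + (1.648 − 1)/0.4732 + (4.898 − 1)/16.41 + (4.920 − 1)/4.256 = 4.642
NF = 10 log₁₀(4.642) = 6.67 dB

6.67 dB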